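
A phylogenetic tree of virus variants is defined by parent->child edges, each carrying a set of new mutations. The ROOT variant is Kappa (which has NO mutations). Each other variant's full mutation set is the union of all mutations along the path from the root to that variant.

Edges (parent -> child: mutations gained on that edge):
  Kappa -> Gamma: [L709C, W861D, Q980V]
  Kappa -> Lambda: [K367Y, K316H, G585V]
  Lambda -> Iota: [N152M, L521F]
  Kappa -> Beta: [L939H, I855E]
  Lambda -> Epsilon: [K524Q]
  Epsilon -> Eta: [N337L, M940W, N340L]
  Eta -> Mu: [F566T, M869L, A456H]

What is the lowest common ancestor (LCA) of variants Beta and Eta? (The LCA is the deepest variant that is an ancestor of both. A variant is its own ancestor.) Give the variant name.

Path from root to Beta: Kappa -> Beta
  ancestors of Beta: {Kappa, Beta}
Path from root to Eta: Kappa -> Lambda -> Epsilon -> Eta
  ancestors of Eta: {Kappa, Lambda, Epsilon, Eta}
Common ancestors: {Kappa}
Walk up from Eta: Eta (not in ancestors of Beta), Epsilon (not in ancestors of Beta), Lambda (not in ancestors of Beta), Kappa (in ancestors of Beta)
Deepest common ancestor (LCA) = Kappa

Answer: Kappa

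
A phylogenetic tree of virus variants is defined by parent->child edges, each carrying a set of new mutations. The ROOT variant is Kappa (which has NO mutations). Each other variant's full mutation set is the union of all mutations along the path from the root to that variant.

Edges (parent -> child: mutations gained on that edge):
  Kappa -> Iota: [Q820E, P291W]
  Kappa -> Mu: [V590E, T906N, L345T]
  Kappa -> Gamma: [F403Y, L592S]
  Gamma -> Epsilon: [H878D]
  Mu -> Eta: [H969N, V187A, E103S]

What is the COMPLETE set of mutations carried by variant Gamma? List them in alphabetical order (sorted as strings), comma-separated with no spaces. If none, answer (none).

At Kappa: gained [] -> total []
At Gamma: gained ['F403Y', 'L592S'] -> total ['F403Y', 'L592S']

Answer: F403Y,L592S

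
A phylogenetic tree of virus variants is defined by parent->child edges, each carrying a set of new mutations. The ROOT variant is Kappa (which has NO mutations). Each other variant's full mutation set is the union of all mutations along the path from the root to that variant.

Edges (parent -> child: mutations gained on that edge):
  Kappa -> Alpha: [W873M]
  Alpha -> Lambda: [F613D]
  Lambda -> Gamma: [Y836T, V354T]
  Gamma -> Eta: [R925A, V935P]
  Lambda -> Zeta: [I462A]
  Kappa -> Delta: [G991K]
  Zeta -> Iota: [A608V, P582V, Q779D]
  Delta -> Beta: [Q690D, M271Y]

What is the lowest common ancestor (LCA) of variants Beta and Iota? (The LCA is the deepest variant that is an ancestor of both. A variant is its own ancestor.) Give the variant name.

Path from root to Beta: Kappa -> Delta -> Beta
  ancestors of Beta: {Kappa, Delta, Beta}
Path from root to Iota: Kappa -> Alpha -> Lambda -> Zeta -> Iota
  ancestors of Iota: {Kappa, Alpha, Lambda, Zeta, Iota}
Common ancestors: {Kappa}
Walk up from Iota: Iota (not in ancestors of Beta), Zeta (not in ancestors of Beta), Lambda (not in ancestors of Beta), Alpha (not in ancestors of Beta), Kappa (in ancestors of Beta)
Deepest common ancestor (LCA) = Kappa

Answer: Kappa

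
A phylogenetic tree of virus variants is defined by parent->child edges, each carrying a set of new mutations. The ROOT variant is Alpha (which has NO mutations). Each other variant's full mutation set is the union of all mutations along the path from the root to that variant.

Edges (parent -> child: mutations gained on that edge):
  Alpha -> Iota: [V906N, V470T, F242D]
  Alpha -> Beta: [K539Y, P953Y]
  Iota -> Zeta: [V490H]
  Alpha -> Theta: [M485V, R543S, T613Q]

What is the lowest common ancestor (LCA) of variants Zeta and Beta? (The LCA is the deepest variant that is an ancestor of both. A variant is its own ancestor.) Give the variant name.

Path from root to Zeta: Alpha -> Iota -> Zeta
  ancestors of Zeta: {Alpha, Iota, Zeta}
Path from root to Beta: Alpha -> Beta
  ancestors of Beta: {Alpha, Beta}
Common ancestors: {Alpha}
Walk up from Beta: Beta (not in ancestors of Zeta), Alpha (in ancestors of Zeta)
Deepest common ancestor (LCA) = Alpha

Answer: Alpha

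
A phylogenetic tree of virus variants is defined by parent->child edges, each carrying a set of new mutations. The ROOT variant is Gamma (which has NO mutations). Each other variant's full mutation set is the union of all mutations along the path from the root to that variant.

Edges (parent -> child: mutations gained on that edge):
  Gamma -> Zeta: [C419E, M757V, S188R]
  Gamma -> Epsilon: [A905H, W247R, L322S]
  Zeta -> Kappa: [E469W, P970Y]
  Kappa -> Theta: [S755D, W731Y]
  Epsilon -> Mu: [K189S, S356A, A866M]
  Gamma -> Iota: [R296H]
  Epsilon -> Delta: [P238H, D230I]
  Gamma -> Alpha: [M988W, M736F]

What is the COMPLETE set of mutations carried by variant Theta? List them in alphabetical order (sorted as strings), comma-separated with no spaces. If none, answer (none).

Answer: C419E,E469W,M757V,P970Y,S188R,S755D,W731Y

Derivation:
At Gamma: gained [] -> total []
At Zeta: gained ['C419E', 'M757V', 'S188R'] -> total ['C419E', 'M757V', 'S188R']
At Kappa: gained ['E469W', 'P970Y'] -> total ['C419E', 'E469W', 'M757V', 'P970Y', 'S188R']
At Theta: gained ['S755D', 'W731Y'] -> total ['C419E', 'E469W', 'M757V', 'P970Y', 'S188R', 'S755D', 'W731Y']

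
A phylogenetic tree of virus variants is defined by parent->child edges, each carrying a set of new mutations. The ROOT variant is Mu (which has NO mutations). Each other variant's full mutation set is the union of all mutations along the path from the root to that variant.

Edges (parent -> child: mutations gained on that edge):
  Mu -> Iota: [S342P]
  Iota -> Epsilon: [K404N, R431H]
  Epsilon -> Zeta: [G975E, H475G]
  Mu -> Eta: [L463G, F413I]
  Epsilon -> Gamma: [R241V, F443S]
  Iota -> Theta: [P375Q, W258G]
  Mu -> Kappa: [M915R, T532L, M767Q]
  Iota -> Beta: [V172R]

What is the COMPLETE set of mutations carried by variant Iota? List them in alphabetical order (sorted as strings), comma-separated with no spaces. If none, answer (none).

Answer: S342P

Derivation:
At Mu: gained [] -> total []
At Iota: gained ['S342P'] -> total ['S342P']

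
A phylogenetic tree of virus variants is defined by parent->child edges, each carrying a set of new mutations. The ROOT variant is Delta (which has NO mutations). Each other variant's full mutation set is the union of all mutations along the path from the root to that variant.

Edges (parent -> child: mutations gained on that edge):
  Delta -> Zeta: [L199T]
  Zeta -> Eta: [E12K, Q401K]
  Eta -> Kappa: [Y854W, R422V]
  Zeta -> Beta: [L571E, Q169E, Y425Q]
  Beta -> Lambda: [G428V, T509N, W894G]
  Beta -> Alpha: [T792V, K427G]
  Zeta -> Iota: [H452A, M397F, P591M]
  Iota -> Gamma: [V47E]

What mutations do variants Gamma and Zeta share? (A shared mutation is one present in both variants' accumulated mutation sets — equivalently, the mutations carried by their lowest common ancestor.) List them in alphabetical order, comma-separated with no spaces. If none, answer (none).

Accumulating mutations along path to Gamma:
  At Delta: gained [] -> total []
  At Zeta: gained ['L199T'] -> total ['L199T']
  At Iota: gained ['H452A', 'M397F', 'P591M'] -> total ['H452A', 'L199T', 'M397F', 'P591M']
  At Gamma: gained ['V47E'] -> total ['H452A', 'L199T', 'M397F', 'P591M', 'V47E']
Mutations(Gamma) = ['H452A', 'L199T', 'M397F', 'P591M', 'V47E']
Accumulating mutations along path to Zeta:
  At Delta: gained [] -> total []
  At Zeta: gained ['L199T'] -> total ['L199T']
Mutations(Zeta) = ['L199T']
Intersection: ['H452A', 'L199T', 'M397F', 'P591M', 'V47E'] ∩ ['L199T'] = ['L199T']

Answer: L199T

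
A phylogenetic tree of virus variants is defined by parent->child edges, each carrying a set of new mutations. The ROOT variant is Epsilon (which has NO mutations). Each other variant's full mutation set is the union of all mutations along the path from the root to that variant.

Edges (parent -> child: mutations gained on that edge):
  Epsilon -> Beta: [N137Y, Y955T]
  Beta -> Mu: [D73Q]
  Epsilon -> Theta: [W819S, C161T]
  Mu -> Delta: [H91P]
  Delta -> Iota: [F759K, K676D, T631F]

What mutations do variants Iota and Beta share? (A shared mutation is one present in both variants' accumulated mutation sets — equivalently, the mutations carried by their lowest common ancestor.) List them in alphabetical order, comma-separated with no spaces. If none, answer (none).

Answer: N137Y,Y955T

Derivation:
Accumulating mutations along path to Iota:
  At Epsilon: gained [] -> total []
  At Beta: gained ['N137Y', 'Y955T'] -> total ['N137Y', 'Y955T']
  At Mu: gained ['D73Q'] -> total ['D73Q', 'N137Y', 'Y955T']
  At Delta: gained ['H91P'] -> total ['D73Q', 'H91P', 'N137Y', 'Y955T']
  At Iota: gained ['F759K', 'K676D', 'T631F'] -> total ['D73Q', 'F759K', 'H91P', 'K676D', 'N137Y', 'T631F', 'Y955T']
Mutations(Iota) = ['D73Q', 'F759K', 'H91P', 'K676D', 'N137Y', 'T631F', 'Y955T']
Accumulating mutations along path to Beta:
  At Epsilon: gained [] -> total []
  At Beta: gained ['N137Y', 'Y955T'] -> total ['N137Y', 'Y955T']
Mutations(Beta) = ['N137Y', 'Y955T']
Intersection: ['D73Q', 'F759K', 'H91P', 'K676D', 'N137Y', 'T631F', 'Y955T'] ∩ ['N137Y', 'Y955T'] = ['N137Y', 'Y955T']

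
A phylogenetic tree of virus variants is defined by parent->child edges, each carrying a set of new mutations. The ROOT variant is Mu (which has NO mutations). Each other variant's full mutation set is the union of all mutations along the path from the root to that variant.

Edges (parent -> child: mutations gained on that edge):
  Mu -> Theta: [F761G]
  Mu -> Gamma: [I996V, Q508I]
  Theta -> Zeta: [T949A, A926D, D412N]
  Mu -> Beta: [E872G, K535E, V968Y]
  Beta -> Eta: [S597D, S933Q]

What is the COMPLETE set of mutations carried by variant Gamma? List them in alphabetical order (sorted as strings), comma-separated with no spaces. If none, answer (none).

Answer: I996V,Q508I

Derivation:
At Mu: gained [] -> total []
At Gamma: gained ['I996V', 'Q508I'] -> total ['I996V', 'Q508I']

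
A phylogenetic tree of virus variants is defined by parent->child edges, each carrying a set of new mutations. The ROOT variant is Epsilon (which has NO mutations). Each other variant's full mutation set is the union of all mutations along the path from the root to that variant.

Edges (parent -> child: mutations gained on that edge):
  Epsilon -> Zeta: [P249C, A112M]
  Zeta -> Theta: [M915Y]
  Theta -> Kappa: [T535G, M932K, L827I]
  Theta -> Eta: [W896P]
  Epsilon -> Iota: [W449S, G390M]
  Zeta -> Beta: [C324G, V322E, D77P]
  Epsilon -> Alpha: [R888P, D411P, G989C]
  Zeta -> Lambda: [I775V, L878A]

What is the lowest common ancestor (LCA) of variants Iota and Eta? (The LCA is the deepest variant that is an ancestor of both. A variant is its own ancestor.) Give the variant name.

Path from root to Iota: Epsilon -> Iota
  ancestors of Iota: {Epsilon, Iota}
Path from root to Eta: Epsilon -> Zeta -> Theta -> Eta
  ancestors of Eta: {Epsilon, Zeta, Theta, Eta}
Common ancestors: {Epsilon}
Walk up from Eta: Eta (not in ancestors of Iota), Theta (not in ancestors of Iota), Zeta (not in ancestors of Iota), Epsilon (in ancestors of Iota)
Deepest common ancestor (LCA) = Epsilon

Answer: Epsilon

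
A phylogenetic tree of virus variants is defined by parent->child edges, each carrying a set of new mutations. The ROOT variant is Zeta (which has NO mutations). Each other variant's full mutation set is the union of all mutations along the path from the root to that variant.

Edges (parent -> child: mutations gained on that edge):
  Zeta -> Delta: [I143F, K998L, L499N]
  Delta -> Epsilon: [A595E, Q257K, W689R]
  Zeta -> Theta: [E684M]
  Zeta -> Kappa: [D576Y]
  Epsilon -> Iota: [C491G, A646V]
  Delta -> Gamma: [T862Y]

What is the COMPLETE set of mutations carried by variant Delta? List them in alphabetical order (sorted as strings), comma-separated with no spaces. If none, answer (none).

At Zeta: gained [] -> total []
At Delta: gained ['I143F', 'K998L', 'L499N'] -> total ['I143F', 'K998L', 'L499N']

Answer: I143F,K998L,L499N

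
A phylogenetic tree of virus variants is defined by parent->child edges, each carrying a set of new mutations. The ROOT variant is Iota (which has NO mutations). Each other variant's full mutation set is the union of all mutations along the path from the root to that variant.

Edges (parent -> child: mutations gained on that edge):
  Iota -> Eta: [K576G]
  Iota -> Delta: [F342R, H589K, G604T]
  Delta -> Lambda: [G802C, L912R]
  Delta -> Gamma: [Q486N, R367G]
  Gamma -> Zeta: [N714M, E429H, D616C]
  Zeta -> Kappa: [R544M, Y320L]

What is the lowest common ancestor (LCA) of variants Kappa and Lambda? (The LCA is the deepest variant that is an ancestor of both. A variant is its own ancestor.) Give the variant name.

Answer: Delta

Derivation:
Path from root to Kappa: Iota -> Delta -> Gamma -> Zeta -> Kappa
  ancestors of Kappa: {Iota, Delta, Gamma, Zeta, Kappa}
Path from root to Lambda: Iota -> Delta -> Lambda
  ancestors of Lambda: {Iota, Delta, Lambda}
Common ancestors: {Iota, Delta}
Walk up from Lambda: Lambda (not in ancestors of Kappa), Delta (in ancestors of Kappa), Iota (in ancestors of Kappa)
Deepest common ancestor (LCA) = Delta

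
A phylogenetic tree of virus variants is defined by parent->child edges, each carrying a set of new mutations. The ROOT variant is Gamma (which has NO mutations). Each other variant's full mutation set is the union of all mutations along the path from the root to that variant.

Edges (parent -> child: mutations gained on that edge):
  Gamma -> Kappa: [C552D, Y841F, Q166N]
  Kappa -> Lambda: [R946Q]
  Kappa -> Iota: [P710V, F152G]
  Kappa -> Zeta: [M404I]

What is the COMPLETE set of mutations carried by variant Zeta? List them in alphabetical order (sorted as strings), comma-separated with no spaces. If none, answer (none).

Answer: C552D,M404I,Q166N,Y841F

Derivation:
At Gamma: gained [] -> total []
At Kappa: gained ['C552D', 'Y841F', 'Q166N'] -> total ['C552D', 'Q166N', 'Y841F']
At Zeta: gained ['M404I'] -> total ['C552D', 'M404I', 'Q166N', 'Y841F']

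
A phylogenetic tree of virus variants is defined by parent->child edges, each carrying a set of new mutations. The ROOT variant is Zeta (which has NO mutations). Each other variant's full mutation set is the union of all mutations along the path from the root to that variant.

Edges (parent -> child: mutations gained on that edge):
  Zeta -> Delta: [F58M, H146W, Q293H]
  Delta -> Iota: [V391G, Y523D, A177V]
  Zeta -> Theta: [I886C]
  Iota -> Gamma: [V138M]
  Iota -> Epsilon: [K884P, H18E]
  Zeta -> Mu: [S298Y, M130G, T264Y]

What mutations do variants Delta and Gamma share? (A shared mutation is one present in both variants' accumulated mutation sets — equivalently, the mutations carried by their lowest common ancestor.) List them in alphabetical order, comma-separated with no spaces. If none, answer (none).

Answer: F58M,H146W,Q293H

Derivation:
Accumulating mutations along path to Delta:
  At Zeta: gained [] -> total []
  At Delta: gained ['F58M', 'H146W', 'Q293H'] -> total ['F58M', 'H146W', 'Q293H']
Mutations(Delta) = ['F58M', 'H146W', 'Q293H']
Accumulating mutations along path to Gamma:
  At Zeta: gained [] -> total []
  At Delta: gained ['F58M', 'H146W', 'Q293H'] -> total ['F58M', 'H146W', 'Q293H']
  At Iota: gained ['V391G', 'Y523D', 'A177V'] -> total ['A177V', 'F58M', 'H146W', 'Q293H', 'V391G', 'Y523D']
  At Gamma: gained ['V138M'] -> total ['A177V', 'F58M', 'H146W', 'Q293H', 'V138M', 'V391G', 'Y523D']
Mutations(Gamma) = ['A177V', 'F58M', 'H146W', 'Q293H', 'V138M', 'V391G', 'Y523D']
Intersection: ['F58M', 'H146W', 'Q293H'] ∩ ['A177V', 'F58M', 'H146W', 'Q293H', 'V138M', 'V391G', 'Y523D'] = ['F58M', 'H146W', 'Q293H']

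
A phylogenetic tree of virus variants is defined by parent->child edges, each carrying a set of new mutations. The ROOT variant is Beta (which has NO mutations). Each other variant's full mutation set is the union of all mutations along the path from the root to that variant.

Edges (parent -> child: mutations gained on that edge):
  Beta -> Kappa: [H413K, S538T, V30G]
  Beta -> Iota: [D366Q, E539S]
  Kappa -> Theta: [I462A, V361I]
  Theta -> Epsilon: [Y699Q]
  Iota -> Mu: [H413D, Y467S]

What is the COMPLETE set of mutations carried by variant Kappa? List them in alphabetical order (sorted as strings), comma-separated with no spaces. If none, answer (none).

At Beta: gained [] -> total []
At Kappa: gained ['H413K', 'S538T', 'V30G'] -> total ['H413K', 'S538T', 'V30G']

Answer: H413K,S538T,V30G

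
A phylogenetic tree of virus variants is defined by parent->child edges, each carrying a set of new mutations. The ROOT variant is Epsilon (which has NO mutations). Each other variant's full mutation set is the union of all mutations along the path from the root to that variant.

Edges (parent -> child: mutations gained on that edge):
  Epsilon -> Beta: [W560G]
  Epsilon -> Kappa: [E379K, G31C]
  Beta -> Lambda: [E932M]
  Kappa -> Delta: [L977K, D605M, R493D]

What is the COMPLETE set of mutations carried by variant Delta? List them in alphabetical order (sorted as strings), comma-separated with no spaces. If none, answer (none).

Answer: D605M,E379K,G31C,L977K,R493D

Derivation:
At Epsilon: gained [] -> total []
At Kappa: gained ['E379K', 'G31C'] -> total ['E379K', 'G31C']
At Delta: gained ['L977K', 'D605M', 'R493D'] -> total ['D605M', 'E379K', 'G31C', 'L977K', 'R493D']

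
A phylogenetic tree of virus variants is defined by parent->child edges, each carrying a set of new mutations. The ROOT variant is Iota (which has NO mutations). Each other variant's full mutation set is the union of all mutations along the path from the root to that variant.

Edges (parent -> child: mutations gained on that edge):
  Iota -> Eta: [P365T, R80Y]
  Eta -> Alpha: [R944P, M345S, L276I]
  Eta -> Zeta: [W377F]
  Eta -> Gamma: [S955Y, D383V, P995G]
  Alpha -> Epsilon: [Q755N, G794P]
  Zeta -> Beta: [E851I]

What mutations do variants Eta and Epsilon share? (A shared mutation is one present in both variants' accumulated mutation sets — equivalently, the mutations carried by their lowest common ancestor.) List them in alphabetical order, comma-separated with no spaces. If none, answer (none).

Accumulating mutations along path to Eta:
  At Iota: gained [] -> total []
  At Eta: gained ['P365T', 'R80Y'] -> total ['P365T', 'R80Y']
Mutations(Eta) = ['P365T', 'R80Y']
Accumulating mutations along path to Epsilon:
  At Iota: gained [] -> total []
  At Eta: gained ['P365T', 'R80Y'] -> total ['P365T', 'R80Y']
  At Alpha: gained ['R944P', 'M345S', 'L276I'] -> total ['L276I', 'M345S', 'P365T', 'R80Y', 'R944P']
  At Epsilon: gained ['Q755N', 'G794P'] -> total ['G794P', 'L276I', 'M345S', 'P365T', 'Q755N', 'R80Y', 'R944P']
Mutations(Epsilon) = ['G794P', 'L276I', 'M345S', 'P365T', 'Q755N', 'R80Y', 'R944P']
Intersection: ['P365T', 'R80Y'] ∩ ['G794P', 'L276I', 'M345S', 'P365T', 'Q755N', 'R80Y', 'R944P'] = ['P365T', 'R80Y']

Answer: P365T,R80Y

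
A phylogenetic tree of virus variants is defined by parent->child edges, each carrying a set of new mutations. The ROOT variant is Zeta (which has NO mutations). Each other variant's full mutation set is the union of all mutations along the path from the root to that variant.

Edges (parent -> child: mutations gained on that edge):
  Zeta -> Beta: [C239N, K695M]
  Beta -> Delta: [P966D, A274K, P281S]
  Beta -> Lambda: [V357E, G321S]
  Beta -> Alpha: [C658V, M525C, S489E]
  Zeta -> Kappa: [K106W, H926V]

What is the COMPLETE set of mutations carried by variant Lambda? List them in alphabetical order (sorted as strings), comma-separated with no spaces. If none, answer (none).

Answer: C239N,G321S,K695M,V357E

Derivation:
At Zeta: gained [] -> total []
At Beta: gained ['C239N', 'K695M'] -> total ['C239N', 'K695M']
At Lambda: gained ['V357E', 'G321S'] -> total ['C239N', 'G321S', 'K695M', 'V357E']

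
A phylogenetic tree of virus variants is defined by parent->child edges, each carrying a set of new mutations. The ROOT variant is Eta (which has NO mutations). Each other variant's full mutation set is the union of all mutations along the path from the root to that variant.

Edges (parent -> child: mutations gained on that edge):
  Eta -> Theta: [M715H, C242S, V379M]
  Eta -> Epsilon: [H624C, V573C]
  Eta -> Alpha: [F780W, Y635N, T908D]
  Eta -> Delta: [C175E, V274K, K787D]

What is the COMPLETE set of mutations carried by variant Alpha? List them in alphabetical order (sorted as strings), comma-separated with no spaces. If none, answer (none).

Answer: F780W,T908D,Y635N

Derivation:
At Eta: gained [] -> total []
At Alpha: gained ['F780W', 'Y635N', 'T908D'] -> total ['F780W', 'T908D', 'Y635N']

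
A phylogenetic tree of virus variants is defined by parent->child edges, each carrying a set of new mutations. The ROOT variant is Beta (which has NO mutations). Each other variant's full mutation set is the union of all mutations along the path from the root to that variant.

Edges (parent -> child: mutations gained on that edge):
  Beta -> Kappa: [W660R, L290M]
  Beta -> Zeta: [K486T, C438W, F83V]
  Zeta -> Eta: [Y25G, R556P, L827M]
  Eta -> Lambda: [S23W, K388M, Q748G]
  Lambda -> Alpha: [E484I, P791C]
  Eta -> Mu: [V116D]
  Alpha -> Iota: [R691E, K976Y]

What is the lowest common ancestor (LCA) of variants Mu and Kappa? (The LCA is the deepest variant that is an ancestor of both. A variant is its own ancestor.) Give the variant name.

Answer: Beta

Derivation:
Path from root to Mu: Beta -> Zeta -> Eta -> Mu
  ancestors of Mu: {Beta, Zeta, Eta, Mu}
Path from root to Kappa: Beta -> Kappa
  ancestors of Kappa: {Beta, Kappa}
Common ancestors: {Beta}
Walk up from Kappa: Kappa (not in ancestors of Mu), Beta (in ancestors of Mu)
Deepest common ancestor (LCA) = Beta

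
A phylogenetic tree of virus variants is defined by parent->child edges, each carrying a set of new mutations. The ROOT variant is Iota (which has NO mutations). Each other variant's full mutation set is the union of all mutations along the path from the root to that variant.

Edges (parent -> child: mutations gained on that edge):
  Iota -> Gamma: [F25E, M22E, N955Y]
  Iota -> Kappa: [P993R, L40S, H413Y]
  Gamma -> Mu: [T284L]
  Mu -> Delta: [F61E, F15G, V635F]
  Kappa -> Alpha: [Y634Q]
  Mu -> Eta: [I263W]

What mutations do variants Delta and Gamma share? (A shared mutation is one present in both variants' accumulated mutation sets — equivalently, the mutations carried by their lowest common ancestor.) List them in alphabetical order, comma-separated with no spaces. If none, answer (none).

Answer: F25E,M22E,N955Y

Derivation:
Accumulating mutations along path to Delta:
  At Iota: gained [] -> total []
  At Gamma: gained ['F25E', 'M22E', 'N955Y'] -> total ['F25E', 'M22E', 'N955Y']
  At Mu: gained ['T284L'] -> total ['F25E', 'M22E', 'N955Y', 'T284L']
  At Delta: gained ['F61E', 'F15G', 'V635F'] -> total ['F15G', 'F25E', 'F61E', 'M22E', 'N955Y', 'T284L', 'V635F']
Mutations(Delta) = ['F15G', 'F25E', 'F61E', 'M22E', 'N955Y', 'T284L', 'V635F']
Accumulating mutations along path to Gamma:
  At Iota: gained [] -> total []
  At Gamma: gained ['F25E', 'M22E', 'N955Y'] -> total ['F25E', 'M22E', 'N955Y']
Mutations(Gamma) = ['F25E', 'M22E', 'N955Y']
Intersection: ['F15G', 'F25E', 'F61E', 'M22E', 'N955Y', 'T284L', 'V635F'] ∩ ['F25E', 'M22E', 'N955Y'] = ['F25E', 'M22E', 'N955Y']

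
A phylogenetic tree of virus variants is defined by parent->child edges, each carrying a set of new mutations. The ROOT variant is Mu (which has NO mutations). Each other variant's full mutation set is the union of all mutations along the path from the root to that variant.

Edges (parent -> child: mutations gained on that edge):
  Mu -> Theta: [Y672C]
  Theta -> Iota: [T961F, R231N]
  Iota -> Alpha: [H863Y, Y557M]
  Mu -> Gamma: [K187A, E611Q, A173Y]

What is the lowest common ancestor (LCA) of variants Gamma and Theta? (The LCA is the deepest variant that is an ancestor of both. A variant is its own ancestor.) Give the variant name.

Answer: Mu

Derivation:
Path from root to Gamma: Mu -> Gamma
  ancestors of Gamma: {Mu, Gamma}
Path from root to Theta: Mu -> Theta
  ancestors of Theta: {Mu, Theta}
Common ancestors: {Mu}
Walk up from Theta: Theta (not in ancestors of Gamma), Mu (in ancestors of Gamma)
Deepest common ancestor (LCA) = Mu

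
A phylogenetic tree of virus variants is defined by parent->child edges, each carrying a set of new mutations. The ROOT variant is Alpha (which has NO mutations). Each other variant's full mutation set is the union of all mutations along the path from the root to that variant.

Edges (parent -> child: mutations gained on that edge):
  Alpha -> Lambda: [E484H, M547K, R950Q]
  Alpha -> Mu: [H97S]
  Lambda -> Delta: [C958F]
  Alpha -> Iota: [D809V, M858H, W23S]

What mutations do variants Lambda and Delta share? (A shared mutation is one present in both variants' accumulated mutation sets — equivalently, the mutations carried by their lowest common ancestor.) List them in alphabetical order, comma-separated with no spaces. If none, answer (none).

Accumulating mutations along path to Lambda:
  At Alpha: gained [] -> total []
  At Lambda: gained ['E484H', 'M547K', 'R950Q'] -> total ['E484H', 'M547K', 'R950Q']
Mutations(Lambda) = ['E484H', 'M547K', 'R950Q']
Accumulating mutations along path to Delta:
  At Alpha: gained [] -> total []
  At Lambda: gained ['E484H', 'M547K', 'R950Q'] -> total ['E484H', 'M547K', 'R950Q']
  At Delta: gained ['C958F'] -> total ['C958F', 'E484H', 'M547K', 'R950Q']
Mutations(Delta) = ['C958F', 'E484H', 'M547K', 'R950Q']
Intersection: ['E484H', 'M547K', 'R950Q'] ∩ ['C958F', 'E484H', 'M547K', 'R950Q'] = ['E484H', 'M547K', 'R950Q']

Answer: E484H,M547K,R950Q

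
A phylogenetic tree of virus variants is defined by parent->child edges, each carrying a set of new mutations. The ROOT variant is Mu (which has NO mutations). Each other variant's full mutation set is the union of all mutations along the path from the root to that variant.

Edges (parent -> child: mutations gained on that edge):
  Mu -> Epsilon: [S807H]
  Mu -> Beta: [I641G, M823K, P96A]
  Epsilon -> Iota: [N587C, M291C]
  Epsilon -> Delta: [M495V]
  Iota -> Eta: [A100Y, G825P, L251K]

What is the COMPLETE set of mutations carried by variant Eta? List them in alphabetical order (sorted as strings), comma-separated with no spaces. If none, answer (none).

Answer: A100Y,G825P,L251K,M291C,N587C,S807H

Derivation:
At Mu: gained [] -> total []
At Epsilon: gained ['S807H'] -> total ['S807H']
At Iota: gained ['N587C', 'M291C'] -> total ['M291C', 'N587C', 'S807H']
At Eta: gained ['A100Y', 'G825P', 'L251K'] -> total ['A100Y', 'G825P', 'L251K', 'M291C', 'N587C', 'S807H']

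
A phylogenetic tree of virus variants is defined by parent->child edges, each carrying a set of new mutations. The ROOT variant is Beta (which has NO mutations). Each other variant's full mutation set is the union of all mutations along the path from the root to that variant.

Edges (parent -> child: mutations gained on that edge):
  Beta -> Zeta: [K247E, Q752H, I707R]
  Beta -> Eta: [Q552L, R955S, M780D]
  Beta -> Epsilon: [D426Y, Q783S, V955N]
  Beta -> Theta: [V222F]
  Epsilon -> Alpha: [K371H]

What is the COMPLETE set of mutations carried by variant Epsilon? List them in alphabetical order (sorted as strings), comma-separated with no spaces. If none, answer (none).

At Beta: gained [] -> total []
At Epsilon: gained ['D426Y', 'Q783S', 'V955N'] -> total ['D426Y', 'Q783S', 'V955N']

Answer: D426Y,Q783S,V955N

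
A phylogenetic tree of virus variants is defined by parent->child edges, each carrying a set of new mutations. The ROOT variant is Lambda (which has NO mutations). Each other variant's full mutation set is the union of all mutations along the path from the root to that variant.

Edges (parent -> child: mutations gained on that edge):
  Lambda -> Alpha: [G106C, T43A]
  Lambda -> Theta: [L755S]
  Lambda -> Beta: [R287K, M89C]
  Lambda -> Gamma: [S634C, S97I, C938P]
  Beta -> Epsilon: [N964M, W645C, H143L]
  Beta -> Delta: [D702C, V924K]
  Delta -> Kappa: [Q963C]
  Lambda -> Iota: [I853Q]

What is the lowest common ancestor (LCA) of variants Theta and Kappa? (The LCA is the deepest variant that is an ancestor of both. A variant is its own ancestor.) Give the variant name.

Answer: Lambda

Derivation:
Path from root to Theta: Lambda -> Theta
  ancestors of Theta: {Lambda, Theta}
Path from root to Kappa: Lambda -> Beta -> Delta -> Kappa
  ancestors of Kappa: {Lambda, Beta, Delta, Kappa}
Common ancestors: {Lambda}
Walk up from Kappa: Kappa (not in ancestors of Theta), Delta (not in ancestors of Theta), Beta (not in ancestors of Theta), Lambda (in ancestors of Theta)
Deepest common ancestor (LCA) = Lambda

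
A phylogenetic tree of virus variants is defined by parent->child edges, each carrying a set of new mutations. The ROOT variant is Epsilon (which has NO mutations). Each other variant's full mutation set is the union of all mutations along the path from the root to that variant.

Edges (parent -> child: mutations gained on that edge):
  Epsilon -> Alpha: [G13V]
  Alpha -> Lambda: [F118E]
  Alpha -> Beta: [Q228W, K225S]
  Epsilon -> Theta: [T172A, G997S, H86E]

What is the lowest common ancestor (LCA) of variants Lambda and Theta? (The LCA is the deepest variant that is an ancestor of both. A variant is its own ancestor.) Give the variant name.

Answer: Epsilon

Derivation:
Path from root to Lambda: Epsilon -> Alpha -> Lambda
  ancestors of Lambda: {Epsilon, Alpha, Lambda}
Path from root to Theta: Epsilon -> Theta
  ancestors of Theta: {Epsilon, Theta}
Common ancestors: {Epsilon}
Walk up from Theta: Theta (not in ancestors of Lambda), Epsilon (in ancestors of Lambda)
Deepest common ancestor (LCA) = Epsilon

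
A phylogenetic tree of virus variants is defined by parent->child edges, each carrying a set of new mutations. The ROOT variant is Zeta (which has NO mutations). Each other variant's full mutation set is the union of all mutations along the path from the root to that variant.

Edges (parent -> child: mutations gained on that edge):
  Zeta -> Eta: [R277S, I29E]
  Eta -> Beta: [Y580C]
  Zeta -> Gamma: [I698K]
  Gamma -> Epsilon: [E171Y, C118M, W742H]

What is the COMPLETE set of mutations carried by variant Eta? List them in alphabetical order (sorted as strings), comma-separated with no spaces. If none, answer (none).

At Zeta: gained [] -> total []
At Eta: gained ['R277S', 'I29E'] -> total ['I29E', 'R277S']

Answer: I29E,R277S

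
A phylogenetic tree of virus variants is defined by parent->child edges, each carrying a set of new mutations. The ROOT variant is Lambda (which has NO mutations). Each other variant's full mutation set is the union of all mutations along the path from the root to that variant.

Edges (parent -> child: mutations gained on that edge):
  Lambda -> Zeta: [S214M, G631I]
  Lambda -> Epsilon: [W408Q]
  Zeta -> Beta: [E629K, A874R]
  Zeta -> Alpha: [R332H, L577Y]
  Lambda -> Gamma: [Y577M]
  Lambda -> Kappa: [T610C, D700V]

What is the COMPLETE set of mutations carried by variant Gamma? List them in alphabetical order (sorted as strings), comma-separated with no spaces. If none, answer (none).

At Lambda: gained [] -> total []
At Gamma: gained ['Y577M'] -> total ['Y577M']

Answer: Y577M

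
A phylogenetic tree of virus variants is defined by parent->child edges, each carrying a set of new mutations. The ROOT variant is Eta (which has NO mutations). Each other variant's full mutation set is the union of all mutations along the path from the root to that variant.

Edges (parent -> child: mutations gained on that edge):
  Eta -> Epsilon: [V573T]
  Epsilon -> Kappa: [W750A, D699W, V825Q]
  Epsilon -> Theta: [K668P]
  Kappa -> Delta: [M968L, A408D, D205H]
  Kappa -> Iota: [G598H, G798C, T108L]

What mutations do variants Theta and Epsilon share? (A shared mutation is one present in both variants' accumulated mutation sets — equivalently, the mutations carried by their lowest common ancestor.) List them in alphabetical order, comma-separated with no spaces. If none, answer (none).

Accumulating mutations along path to Theta:
  At Eta: gained [] -> total []
  At Epsilon: gained ['V573T'] -> total ['V573T']
  At Theta: gained ['K668P'] -> total ['K668P', 'V573T']
Mutations(Theta) = ['K668P', 'V573T']
Accumulating mutations along path to Epsilon:
  At Eta: gained [] -> total []
  At Epsilon: gained ['V573T'] -> total ['V573T']
Mutations(Epsilon) = ['V573T']
Intersection: ['K668P', 'V573T'] ∩ ['V573T'] = ['V573T']

Answer: V573T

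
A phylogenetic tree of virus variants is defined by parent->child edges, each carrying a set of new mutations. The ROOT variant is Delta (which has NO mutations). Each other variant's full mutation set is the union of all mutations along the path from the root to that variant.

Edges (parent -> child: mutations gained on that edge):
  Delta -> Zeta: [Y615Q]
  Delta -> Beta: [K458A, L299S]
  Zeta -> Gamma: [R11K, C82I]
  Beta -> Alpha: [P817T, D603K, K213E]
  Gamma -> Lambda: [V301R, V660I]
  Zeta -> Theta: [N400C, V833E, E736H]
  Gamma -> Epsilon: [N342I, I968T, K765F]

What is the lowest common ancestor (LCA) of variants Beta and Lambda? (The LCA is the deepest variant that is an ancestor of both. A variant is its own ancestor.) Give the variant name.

Path from root to Beta: Delta -> Beta
  ancestors of Beta: {Delta, Beta}
Path from root to Lambda: Delta -> Zeta -> Gamma -> Lambda
  ancestors of Lambda: {Delta, Zeta, Gamma, Lambda}
Common ancestors: {Delta}
Walk up from Lambda: Lambda (not in ancestors of Beta), Gamma (not in ancestors of Beta), Zeta (not in ancestors of Beta), Delta (in ancestors of Beta)
Deepest common ancestor (LCA) = Delta

Answer: Delta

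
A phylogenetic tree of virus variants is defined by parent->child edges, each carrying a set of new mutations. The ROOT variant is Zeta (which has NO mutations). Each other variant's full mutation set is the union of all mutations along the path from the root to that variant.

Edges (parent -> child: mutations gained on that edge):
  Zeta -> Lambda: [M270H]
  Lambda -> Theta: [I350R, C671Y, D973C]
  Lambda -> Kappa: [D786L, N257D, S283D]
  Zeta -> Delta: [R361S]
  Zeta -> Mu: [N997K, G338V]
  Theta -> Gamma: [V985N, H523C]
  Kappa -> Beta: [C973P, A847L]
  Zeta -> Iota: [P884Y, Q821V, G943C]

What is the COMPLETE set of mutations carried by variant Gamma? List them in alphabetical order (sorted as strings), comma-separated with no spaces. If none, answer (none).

At Zeta: gained [] -> total []
At Lambda: gained ['M270H'] -> total ['M270H']
At Theta: gained ['I350R', 'C671Y', 'D973C'] -> total ['C671Y', 'D973C', 'I350R', 'M270H']
At Gamma: gained ['V985N', 'H523C'] -> total ['C671Y', 'D973C', 'H523C', 'I350R', 'M270H', 'V985N']

Answer: C671Y,D973C,H523C,I350R,M270H,V985N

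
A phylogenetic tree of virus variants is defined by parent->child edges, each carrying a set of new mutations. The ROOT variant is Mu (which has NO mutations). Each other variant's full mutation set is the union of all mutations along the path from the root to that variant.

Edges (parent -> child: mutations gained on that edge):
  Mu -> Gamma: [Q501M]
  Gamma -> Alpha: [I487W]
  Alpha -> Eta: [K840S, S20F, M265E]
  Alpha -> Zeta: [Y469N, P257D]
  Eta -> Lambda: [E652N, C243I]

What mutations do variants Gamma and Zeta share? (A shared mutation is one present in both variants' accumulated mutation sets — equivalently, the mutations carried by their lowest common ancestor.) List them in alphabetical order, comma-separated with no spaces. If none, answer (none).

Answer: Q501M

Derivation:
Accumulating mutations along path to Gamma:
  At Mu: gained [] -> total []
  At Gamma: gained ['Q501M'] -> total ['Q501M']
Mutations(Gamma) = ['Q501M']
Accumulating mutations along path to Zeta:
  At Mu: gained [] -> total []
  At Gamma: gained ['Q501M'] -> total ['Q501M']
  At Alpha: gained ['I487W'] -> total ['I487W', 'Q501M']
  At Zeta: gained ['Y469N', 'P257D'] -> total ['I487W', 'P257D', 'Q501M', 'Y469N']
Mutations(Zeta) = ['I487W', 'P257D', 'Q501M', 'Y469N']
Intersection: ['Q501M'] ∩ ['I487W', 'P257D', 'Q501M', 'Y469N'] = ['Q501M']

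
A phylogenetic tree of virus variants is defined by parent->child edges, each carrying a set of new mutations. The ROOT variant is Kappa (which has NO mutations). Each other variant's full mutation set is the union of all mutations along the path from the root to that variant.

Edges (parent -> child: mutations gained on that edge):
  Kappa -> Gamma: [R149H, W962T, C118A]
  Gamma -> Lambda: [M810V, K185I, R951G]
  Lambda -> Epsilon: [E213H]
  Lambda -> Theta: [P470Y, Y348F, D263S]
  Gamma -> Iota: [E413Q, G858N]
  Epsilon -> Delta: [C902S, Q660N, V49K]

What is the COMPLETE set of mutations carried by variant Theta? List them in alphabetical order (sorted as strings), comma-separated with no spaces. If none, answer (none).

At Kappa: gained [] -> total []
At Gamma: gained ['R149H', 'W962T', 'C118A'] -> total ['C118A', 'R149H', 'W962T']
At Lambda: gained ['M810V', 'K185I', 'R951G'] -> total ['C118A', 'K185I', 'M810V', 'R149H', 'R951G', 'W962T']
At Theta: gained ['P470Y', 'Y348F', 'D263S'] -> total ['C118A', 'D263S', 'K185I', 'M810V', 'P470Y', 'R149H', 'R951G', 'W962T', 'Y348F']

Answer: C118A,D263S,K185I,M810V,P470Y,R149H,R951G,W962T,Y348F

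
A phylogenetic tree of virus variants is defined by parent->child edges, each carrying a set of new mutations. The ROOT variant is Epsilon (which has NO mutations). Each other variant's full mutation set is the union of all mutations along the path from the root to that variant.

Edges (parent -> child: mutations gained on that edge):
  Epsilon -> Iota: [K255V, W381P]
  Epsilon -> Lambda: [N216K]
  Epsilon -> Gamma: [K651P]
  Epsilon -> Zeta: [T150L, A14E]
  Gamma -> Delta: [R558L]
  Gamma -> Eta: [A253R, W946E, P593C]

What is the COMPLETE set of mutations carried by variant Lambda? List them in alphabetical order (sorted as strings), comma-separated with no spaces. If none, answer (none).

Answer: N216K

Derivation:
At Epsilon: gained [] -> total []
At Lambda: gained ['N216K'] -> total ['N216K']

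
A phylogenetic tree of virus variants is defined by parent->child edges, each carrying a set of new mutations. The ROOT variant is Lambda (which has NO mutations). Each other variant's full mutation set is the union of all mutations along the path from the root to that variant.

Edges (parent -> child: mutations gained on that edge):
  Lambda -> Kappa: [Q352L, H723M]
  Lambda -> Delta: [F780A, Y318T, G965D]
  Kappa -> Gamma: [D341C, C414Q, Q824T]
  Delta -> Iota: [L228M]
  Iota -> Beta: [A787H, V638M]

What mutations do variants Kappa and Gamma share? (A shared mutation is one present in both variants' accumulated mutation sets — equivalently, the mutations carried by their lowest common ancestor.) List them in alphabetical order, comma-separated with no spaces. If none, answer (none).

Answer: H723M,Q352L

Derivation:
Accumulating mutations along path to Kappa:
  At Lambda: gained [] -> total []
  At Kappa: gained ['Q352L', 'H723M'] -> total ['H723M', 'Q352L']
Mutations(Kappa) = ['H723M', 'Q352L']
Accumulating mutations along path to Gamma:
  At Lambda: gained [] -> total []
  At Kappa: gained ['Q352L', 'H723M'] -> total ['H723M', 'Q352L']
  At Gamma: gained ['D341C', 'C414Q', 'Q824T'] -> total ['C414Q', 'D341C', 'H723M', 'Q352L', 'Q824T']
Mutations(Gamma) = ['C414Q', 'D341C', 'H723M', 'Q352L', 'Q824T']
Intersection: ['H723M', 'Q352L'] ∩ ['C414Q', 'D341C', 'H723M', 'Q352L', 'Q824T'] = ['H723M', 'Q352L']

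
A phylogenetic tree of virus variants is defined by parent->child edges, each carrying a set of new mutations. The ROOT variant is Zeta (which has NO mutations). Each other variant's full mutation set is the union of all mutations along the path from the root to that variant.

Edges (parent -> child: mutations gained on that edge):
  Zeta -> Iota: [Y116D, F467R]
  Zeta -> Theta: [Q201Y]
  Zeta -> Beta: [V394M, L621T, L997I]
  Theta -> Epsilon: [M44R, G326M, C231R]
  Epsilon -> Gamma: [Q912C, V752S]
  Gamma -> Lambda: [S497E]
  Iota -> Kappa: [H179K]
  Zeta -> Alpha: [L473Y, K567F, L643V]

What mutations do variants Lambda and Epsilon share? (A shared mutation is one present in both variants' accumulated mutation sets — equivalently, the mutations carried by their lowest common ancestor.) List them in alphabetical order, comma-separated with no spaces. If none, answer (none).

Answer: C231R,G326M,M44R,Q201Y

Derivation:
Accumulating mutations along path to Lambda:
  At Zeta: gained [] -> total []
  At Theta: gained ['Q201Y'] -> total ['Q201Y']
  At Epsilon: gained ['M44R', 'G326M', 'C231R'] -> total ['C231R', 'G326M', 'M44R', 'Q201Y']
  At Gamma: gained ['Q912C', 'V752S'] -> total ['C231R', 'G326M', 'M44R', 'Q201Y', 'Q912C', 'V752S']
  At Lambda: gained ['S497E'] -> total ['C231R', 'G326M', 'M44R', 'Q201Y', 'Q912C', 'S497E', 'V752S']
Mutations(Lambda) = ['C231R', 'G326M', 'M44R', 'Q201Y', 'Q912C', 'S497E', 'V752S']
Accumulating mutations along path to Epsilon:
  At Zeta: gained [] -> total []
  At Theta: gained ['Q201Y'] -> total ['Q201Y']
  At Epsilon: gained ['M44R', 'G326M', 'C231R'] -> total ['C231R', 'G326M', 'M44R', 'Q201Y']
Mutations(Epsilon) = ['C231R', 'G326M', 'M44R', 'Q201Y']
Intersection: ['C231R', 'G326M', 'M44R', 'Q201Y', 'Q912C', 'S497E', 'V752S'] ∩ ['C231R', 'G326M', 'M44R', 'Q201Y'] = ['C231R', 'G326M', 'M44R', 'Q201Y']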